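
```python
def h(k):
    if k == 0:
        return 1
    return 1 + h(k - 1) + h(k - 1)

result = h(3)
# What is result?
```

h(k) = 1 + 2·h(k-1), h(0)=1. Closed form: (1+1)·2^3 - 1 = 15.

Answer: 15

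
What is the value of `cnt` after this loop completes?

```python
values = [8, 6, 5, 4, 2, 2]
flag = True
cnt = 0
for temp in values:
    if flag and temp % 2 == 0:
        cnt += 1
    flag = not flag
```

Count even values at even positions
`cnt` takes the values: 0 → 1 → 2

Answer: 2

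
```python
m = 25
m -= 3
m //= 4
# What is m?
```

Trace:
`m = 25` → m = 25
`m -= 3` → m = 22
`m //= 4` → m = 5
So m = 5

Answer: 5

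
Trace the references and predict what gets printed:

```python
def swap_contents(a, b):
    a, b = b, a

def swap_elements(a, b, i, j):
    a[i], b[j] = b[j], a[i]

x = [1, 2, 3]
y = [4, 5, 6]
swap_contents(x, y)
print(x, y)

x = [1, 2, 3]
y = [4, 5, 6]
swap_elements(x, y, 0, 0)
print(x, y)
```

Key concept: parameter rebinding vs mutation.
Step by step:
`x = [1, 2, 3]` → x = [1, 2, 3]
`y = [4, 5, 6]` → y = [4, 5, 6]
`swap_contents(x, y)` → no visible change to tracked variables
`print(x, y)` → prints [1, 2, 3] [4, 5, 6]
`x = [1, 2, 3]` → x = [1, 2, 3]
`y = [4, 5, 6]` → y = [4, 5, 6]
`swap_elements(x, y, 0, 0)` → x = [4, 2, 3]; y = [1, 5, 6]
`print(x, y)` → prints [4, 2, 3] [1, 5, 6]

Answer:
[1, 2, 3] [4, 5, 6]
[4, 2, 3] [1, 5, 6]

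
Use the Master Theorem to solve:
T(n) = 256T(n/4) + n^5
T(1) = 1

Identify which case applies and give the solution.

a=256, b=4, f(n)=n^5. log_4(256) = 4. Since c=5 > 4 and the regularity condition holds (256(n/4)^5 = (256/4^5)n^5 with 256/4^5 < 1), Case 3 applies: T(n) = Θ(f(n)) = O(n^5).

Answer: O(n^5) - Case 3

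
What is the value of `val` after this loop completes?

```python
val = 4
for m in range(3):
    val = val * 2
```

Multiply by 2, 3 times: 4 * 2^3 = 32
`val` takes the values: 4 → 8 → 16 → 32

Answer: 32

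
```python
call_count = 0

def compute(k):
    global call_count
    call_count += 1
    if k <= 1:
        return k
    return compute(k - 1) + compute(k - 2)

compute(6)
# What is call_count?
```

Calls(k) = 1 + Calls(k-1) + Calls(k-2); Calls(0)=Calls(1)=1. For k=6 this gives 25.

Answer: 25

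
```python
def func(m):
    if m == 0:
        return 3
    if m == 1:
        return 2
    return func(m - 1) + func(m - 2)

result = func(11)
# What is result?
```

Build up from base cases: func(0)=3, func(1)=2, func(2)=5, func(3)=7, func(4)=12, func(5)=19, func(6)=31, ..., func(11)=343

Answer: 343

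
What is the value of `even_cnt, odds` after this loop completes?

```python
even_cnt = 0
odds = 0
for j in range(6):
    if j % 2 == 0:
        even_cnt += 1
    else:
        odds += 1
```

Count evens and odds in range(6)
`even_cnt, odds` takes the values: (0, 0) → (1, 0) → (1, 1) → (2, 1) → (2, 2) → (3, 2) → (3, 3)

Answer: 3, 3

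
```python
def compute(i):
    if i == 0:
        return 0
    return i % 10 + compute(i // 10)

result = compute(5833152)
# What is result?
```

Sum of digits of 5833152: 2 + 5 + 1 + 3 + 3 + 8 + 5 = 27

Answer: 27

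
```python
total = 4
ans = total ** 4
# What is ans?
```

Trace:
`total = 4` → total = 4
`ans = total ** 4` → ans = 256
So ans = 256

Answer: 256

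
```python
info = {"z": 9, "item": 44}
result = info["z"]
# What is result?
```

Trace:
`info = {"z": 9, "item": 44}` → info = {'z': 9, 'item': 44}
`result = info["z"]` → result = 9
So result = 9

Answer: 9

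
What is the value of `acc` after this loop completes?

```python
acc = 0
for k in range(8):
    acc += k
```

Sum of 0 to 7 = 28
`acc` takes the values: 0 → 1 → 3 → 6 → 10 → 15 → 21 → 28

Answer: 28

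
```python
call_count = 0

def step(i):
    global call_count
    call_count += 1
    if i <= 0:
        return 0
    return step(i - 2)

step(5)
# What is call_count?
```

Linear recursion stepping by 2: 4 calls from i=5 down to ≤0.

Answer: 4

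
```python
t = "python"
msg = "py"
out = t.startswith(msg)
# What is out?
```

Trace:
`t = "python"` → t = 'python'
`msg = "py"` → msg = 'py'
`out = t.startswith(msg)` → out = True
So out = True

Answer: True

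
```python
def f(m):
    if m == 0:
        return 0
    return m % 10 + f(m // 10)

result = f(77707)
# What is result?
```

Sum of digits of 77707: 7 + 0 + 7 + 7 + 7 = 28

Answer: 28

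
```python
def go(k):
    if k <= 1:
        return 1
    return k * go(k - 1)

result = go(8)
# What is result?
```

go(8) = 8 * 7 * 6 * 5 * 4 * 3 * 2 * 1 = 40320

Answer: 40320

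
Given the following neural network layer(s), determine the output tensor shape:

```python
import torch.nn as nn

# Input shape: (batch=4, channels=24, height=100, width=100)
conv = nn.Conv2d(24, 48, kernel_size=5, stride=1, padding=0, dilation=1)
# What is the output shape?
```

Input: (4, 24, 100, 100) -> Output: (4, 48, 96, 96)

Answer: (4, 48, 96, 96)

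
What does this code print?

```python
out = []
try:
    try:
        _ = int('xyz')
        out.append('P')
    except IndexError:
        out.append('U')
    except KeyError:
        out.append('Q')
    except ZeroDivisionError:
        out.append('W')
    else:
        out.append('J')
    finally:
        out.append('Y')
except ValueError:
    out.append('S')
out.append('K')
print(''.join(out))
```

Execution trace: 'Y' (inner finally) → 'S' (outer except ValueError) → 'K' (after the try/except). Output: YSK

Answer: YSK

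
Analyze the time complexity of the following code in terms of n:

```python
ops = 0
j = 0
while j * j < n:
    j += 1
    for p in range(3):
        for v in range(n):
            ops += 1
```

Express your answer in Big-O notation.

Each loop level contributes: √n × 1 × n. Multiplying the contributions gives O(n√n).

Answer: O(n√n)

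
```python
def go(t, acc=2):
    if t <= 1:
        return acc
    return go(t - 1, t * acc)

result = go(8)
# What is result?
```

Accumulator trace (n, acc): (8, 2) -> (7, 16) -> (6, 112) -> (5, 672) -> (4, 3360) -> (3, 13440) -> (2, 40320) -> (1, 80640) -> return 80640

Answer: 80640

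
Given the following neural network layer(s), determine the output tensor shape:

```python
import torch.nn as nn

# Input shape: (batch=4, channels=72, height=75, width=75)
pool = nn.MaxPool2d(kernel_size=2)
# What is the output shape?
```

Input: (4, 72, 75, 75) -> Output: (4, 72, 37, 37)

Answer: (4, 72, 37, 37)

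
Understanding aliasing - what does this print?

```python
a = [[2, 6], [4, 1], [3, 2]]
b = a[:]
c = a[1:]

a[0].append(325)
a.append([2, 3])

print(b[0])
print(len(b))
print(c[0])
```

Key concept: slice with nested mutation.
Step by step:
`a = [[2, 6], [4, 1], [3, 2]]` → a = [[2, 6], [4, 1], [3, 2]]
`b = a[:]` → b = [[2, 6], [4, 1], [3, 2]]
`c = a[1:]` → c = [[4, 1], [3, 2]]
`a[0].append(325)` → a = [[2, 6, 325], [4, 1], [3, 2]]; b = [[2, 6, 325], [4, 1], [3, 2]]
`a.append([2, 3])` → a = [[2, 6, 325], [4, 1], [3, 2], [2, 3]]
`print(b[0])` → prints [2, 6, 325]
`print(len(b))` → prints 3
`print(c[0])` → prints [4, 1]

Answer:
[2, 6, 325]
3
[4, 1]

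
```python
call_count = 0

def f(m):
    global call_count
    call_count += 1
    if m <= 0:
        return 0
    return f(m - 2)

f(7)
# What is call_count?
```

Linear recursion stepping by 2: 5 calls from m=7 down to ≤0.

Answer: 5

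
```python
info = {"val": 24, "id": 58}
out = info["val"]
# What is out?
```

Trace:
`info = {"val": 24, "id": 58}` → info = {'val': 24, 'id': 58}
`out = info["val"]` → out = 24
So out = 24

Answer: 24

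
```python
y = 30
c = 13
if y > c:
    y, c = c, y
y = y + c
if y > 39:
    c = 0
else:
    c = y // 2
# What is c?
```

Trace:
`y = 30` → y = 30
`c = 13` → c = 13
`if y > c: ...` → y > c is True → y = 13; c = 30
`y = y + c` → y = 43
`if y > 39: ...` → y > 39 is True → c = 0
So c = 0

Answer: 0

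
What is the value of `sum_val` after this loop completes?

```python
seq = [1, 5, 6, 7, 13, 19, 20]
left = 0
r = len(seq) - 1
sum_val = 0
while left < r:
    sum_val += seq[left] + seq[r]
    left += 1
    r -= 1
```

Sum of pairs from ends
`sum_val` takes the values: 0 → 21 → 45 → 64

Answer: 64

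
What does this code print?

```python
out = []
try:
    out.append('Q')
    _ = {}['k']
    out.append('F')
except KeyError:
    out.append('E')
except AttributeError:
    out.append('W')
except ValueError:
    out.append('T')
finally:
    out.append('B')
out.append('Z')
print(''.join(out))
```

Execution trace: 'Q' (try body) → 'E' (except KeyError) → 'B' (finally) → 'Z' (after the try/except). Output: QEBZ

Answer: QEBZ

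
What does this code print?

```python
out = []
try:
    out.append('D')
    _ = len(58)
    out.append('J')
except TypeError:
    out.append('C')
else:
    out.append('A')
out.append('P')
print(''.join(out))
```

Execution trace: 'D' (try body) → 'C' (except TypeError) → 'P' (after the try/except). Output: DCP

Answer: DCP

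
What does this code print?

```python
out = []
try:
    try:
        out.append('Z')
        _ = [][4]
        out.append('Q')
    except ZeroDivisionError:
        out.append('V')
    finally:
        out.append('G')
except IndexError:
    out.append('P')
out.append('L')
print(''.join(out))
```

Execution trace: 'Z' (inner try body) → 'G' (inner finally) → 'P' (outer except IndexError) → 'L' (after the try/except). Output: ZGPL

Answer: ZGPL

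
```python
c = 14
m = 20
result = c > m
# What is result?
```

Trace:
`c = 14` → c = 14
`m = 20` → m = 20
`result = c > m` → result = False
So result = False

Answer: False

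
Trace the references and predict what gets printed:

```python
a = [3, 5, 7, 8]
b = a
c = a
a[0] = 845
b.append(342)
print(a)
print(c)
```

Key concept: multiple aliases.
Step by step:
`a = [3, 5, 7, 8]` → a = [3, 5, 7, 8]
`b = a` → b = [3, 5, 7, 8] (same object as a)
`c = a` → c = [3, 5, 7, 8] (same object as a, b)
`a[0] = 845` → a = [845, 5, 7, 8] (same object as b, c); b = [845, 5, 7, 8] (same object as a, c); c = [845, 5, 7, 8] (same object as a, b)
`b.append(342)` → a = [845, 5, 7, 8, 342] (same object as b, c); b = [845, 5, 7, 8, 342] (same object as a, c); c = [845, 5, 7, 8, 342] (same object as a, b)
`print(a)` → prints [845, 5, 7, 8, 342]
`print(c)` → prints [845, 5, 7, 8, 342]

Answer:
[845, 5, 7, 8, 342]
[845, 5, 7, 8, 342]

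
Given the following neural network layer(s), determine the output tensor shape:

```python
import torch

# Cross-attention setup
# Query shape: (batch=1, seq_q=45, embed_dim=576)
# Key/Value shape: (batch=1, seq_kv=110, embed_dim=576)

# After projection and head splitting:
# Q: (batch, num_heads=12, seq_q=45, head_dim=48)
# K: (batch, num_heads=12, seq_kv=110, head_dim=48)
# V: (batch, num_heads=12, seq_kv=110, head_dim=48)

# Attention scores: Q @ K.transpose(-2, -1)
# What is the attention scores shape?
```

Input: (1, 45, 576) -> Output: (1, 12, 45, 110)

Answer: (1, 12, 45, 110)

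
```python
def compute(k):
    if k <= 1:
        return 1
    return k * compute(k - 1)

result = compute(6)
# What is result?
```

compute(6) = 6 * 5 * 4 * 3 * 2 * 1 = 720

Answer: 720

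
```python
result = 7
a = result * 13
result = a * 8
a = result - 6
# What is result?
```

Trace:
`result = 7` → result = 7
`a = result * 13` → a = 91
`result = a * 8` → result = 728
`a = result - 6` → a = 722
So result = 728

Answer: 728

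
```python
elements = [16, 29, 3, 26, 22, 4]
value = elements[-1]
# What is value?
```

Trace:
`elements = [16, 29, 3, 26, 22, 4]` → elements = [16, 29, 3, 26, 22, 4]
`value = elements[-1]` → value = 4
So value = 4

Answer: 4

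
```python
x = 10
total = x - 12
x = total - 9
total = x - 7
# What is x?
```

Trace:
`x = 10` → x = 10
`total = x - 12` → total = -2
`x = total - 9` → x = -11
`total = x - 7` → total = -18
So x = -11

Answer: -11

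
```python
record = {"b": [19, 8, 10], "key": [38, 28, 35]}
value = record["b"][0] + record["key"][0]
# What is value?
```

Trace:
`record = {"b": [19, 8, 10], "key": [38, 28, 35]}` → record = {'b': [19, 8, 10], 'key': [38, 28, 35]}
`value = record["b"][0] + record["key"][0]` → value = 57
So value = 57

Answer: 57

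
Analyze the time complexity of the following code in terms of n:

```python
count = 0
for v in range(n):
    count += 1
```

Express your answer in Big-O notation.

Each loop level contributes: n. Multiplying the contributions gives O(n).

Answer: O(n)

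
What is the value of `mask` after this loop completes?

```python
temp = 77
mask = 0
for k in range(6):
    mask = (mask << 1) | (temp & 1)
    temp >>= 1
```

Reverse lowest 6 bits of 77
`mask` takes the values: 0 → 1 → 2 → 5 → 11 → 22 → 44

Answer: 44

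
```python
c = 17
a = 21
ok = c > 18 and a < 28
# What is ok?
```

Trace:
`c = 17` → c = 17
`a = 21` → a = 21
`ok = c > 18 and a < 28` → ok = False
So ok = False

Answer: False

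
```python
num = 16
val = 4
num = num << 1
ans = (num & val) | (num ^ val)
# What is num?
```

Trace:
`num = 16` → num = 16
`val = 4` → val = 4
`num = num << 1` → num = 32
`ans = (num & val) | (num ^ val)` → ans = 36
So num = 32

Answer: 32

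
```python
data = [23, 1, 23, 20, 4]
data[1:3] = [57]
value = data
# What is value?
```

Trace:
`data = [23, 1, 23, 20, 4]` → data = [23, 1, 23, 20, 4]
`data[1:3] = [57]` → data = [23, 57, 20, 4]
`value = data` → value = [23, 57, 20, 4]
So value = [23, 57, 20, 4]

Answer: [23, 57, 20, 4]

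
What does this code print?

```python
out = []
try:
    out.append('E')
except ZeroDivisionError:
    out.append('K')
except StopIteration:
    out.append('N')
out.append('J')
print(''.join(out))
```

Execution trace: 'E' (try body, no exception) → 'J' (after the try/except). Output: EJ

Answer: EJ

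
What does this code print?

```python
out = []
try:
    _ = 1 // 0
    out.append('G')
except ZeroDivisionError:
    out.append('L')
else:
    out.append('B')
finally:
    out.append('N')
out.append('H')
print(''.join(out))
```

Execution trace: 'L' (except ZeroDivisionError) → 'N' (finally) → 'H' (after the try/except). Output: LNH

Answer: LNH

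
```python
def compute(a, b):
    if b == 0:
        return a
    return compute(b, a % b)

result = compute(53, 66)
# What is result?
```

compute(53, 66) -> compute(66, 53) -> compute(53, 13) -> compute(13, 1) -> compute(1, 0) -> 1

Answer: 1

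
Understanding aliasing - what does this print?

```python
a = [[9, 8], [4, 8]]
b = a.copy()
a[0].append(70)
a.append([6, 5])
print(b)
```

Key concept: shallow copy with nested lists.
Step by step:
`a = [[9, 8], [4, 8]]` → a = [[9, 8], [4, 8]]
`b = a.copy()` → b = [[9, 8], [4, 8]]
`a[0].append(70)` → a = [[9, 8, 70], [4, 8]]; b = [[9, 8, 70], [4, 8]]
`a.append([6, 5])` → a = [[9, 8, 70], [4, 8], [6, 5]]
`print(b)` → prints [[9, 8, 70], [4, 8]]

Answer: [[9, 8, 70], [4, 8]]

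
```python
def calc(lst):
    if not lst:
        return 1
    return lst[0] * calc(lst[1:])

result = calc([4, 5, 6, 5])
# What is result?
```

Product over [4, 5, 6, 5] = 4 * 5 * 6 * 5 = 600

Answer: 600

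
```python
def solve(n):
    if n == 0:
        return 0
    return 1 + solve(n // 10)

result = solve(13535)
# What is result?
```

Count of digits of 13535: 5

Answer: 5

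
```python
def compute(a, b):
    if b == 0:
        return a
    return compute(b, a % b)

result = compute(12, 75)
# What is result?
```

compute(12, 75) -> compute(75, 12) -> compute(12, 3) -> compute(3, 0) -> 3

Answer: 3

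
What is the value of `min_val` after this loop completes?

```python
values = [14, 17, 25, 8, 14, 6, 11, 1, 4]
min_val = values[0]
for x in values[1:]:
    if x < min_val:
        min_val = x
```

Minimum of [14, 17, 25, 8, 14, 6, 11, 1, 4]
`min_val` takes the values: 14 → 8 → 6 → 1

Answer: 1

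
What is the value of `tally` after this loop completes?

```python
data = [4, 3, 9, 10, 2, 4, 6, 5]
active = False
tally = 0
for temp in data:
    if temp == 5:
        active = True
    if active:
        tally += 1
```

Count elements after first 5 in [4, 3, 9, 10, 2, 4, 6, 5]
`tally` takes the values: 0 → 1

Answer: 1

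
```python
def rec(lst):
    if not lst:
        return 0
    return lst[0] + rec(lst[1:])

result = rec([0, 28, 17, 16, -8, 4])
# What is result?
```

0 + 28 + 17 + 16 + (-8) + 4 + 0 = 57

Answer: 57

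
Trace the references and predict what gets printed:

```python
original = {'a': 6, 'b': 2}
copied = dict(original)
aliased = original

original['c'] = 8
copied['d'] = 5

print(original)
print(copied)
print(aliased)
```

Key concept: dict() creates copy, assignment creates alias.
Step by step:
`original = {'a': 6, 'b': 2}` → original = {'a': 6, 'b': 2}
`copied = dict(original)` → copied = {'a': 6, 'b': 2}
`aliased = original` → aliased = {'a': 6, 'b': 2} (same object as original)
`original['c'] = 8` → original = {'a': 6, 'b': 2, 'c': 8} (same object as aliased); aliased = {'a': 6, 'b': 2, 'c': 8} (same object as original)
`copied['d'] = 5` → copied = {'a': 6, 'b': 2, 'd': 5}
`print(original)` → prints {'a': 6, 'b': 2, 'c': 8}
`print(copied)` → prints {'a': 6, 'b': 2, 'd': 5}
`print(aliased)` → prints {'a': 6, 'b': 2, 'c': 8}

Answer:
{'a': 6, 'b': 2, 'c': 8}
{'a': 6, 'b': 2, 'd': 5}
{'a': 6, 'b': 2, 'c': 8}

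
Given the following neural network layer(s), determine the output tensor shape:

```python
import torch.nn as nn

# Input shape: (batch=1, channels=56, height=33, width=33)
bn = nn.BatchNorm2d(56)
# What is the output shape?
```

Input: (1, 56, 33, 33) -> Output: (1, 56, 33, 33)

Answer: (1, 56, 33, 33)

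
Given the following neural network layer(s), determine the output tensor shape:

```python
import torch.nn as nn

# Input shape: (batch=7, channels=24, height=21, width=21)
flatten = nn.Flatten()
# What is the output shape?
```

Input: (7, 24, 21, 21) -> Output: (7, 10584)

Answer: (7, 10584)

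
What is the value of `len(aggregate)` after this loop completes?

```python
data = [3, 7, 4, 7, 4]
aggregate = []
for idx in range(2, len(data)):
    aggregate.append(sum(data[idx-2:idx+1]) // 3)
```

Number of 3-element averages
`aggregate` takes the values: [] → [4] → [4, 6] → [4, 6, 5]
So `len(aggregate)` = 3

Answer: 3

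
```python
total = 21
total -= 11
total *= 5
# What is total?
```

Trace:
`total = 21` → total = 21
`total -= 11` → total = 10
`total *= 5` → total = 50
So total = 50

Answer: 50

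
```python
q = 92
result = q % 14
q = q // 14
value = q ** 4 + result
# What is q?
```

Trace:
`q = 92` → q = 92
`result = q % 14` → result = 8
`q = q // 14` → q = 6
`value = q ** 4 + result` → value = 1304
So q = 6

Answer: 6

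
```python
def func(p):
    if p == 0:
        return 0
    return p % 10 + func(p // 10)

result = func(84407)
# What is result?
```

Sum of digits of 84407: 7 + 0 + 4 + 4 + 8 = 23

Answer: 23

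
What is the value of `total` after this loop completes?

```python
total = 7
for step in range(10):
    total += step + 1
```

Start at 7, add 1 to 10 = 62
`total` takes the values: 7 → 8 → 10 → 13 → 17 → 22 → 28 → 35 → 43 → 52 → 62

Answer: 62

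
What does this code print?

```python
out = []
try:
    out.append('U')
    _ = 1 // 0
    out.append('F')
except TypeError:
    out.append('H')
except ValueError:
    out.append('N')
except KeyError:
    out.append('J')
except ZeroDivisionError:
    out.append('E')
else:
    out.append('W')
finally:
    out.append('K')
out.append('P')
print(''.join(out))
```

Execution trace: 'U' (try body) → 'E' (except ZeroDivisionError) → 'K' (finally) → 'P' (after the try/except). Output: UEKP

Answer: UEKP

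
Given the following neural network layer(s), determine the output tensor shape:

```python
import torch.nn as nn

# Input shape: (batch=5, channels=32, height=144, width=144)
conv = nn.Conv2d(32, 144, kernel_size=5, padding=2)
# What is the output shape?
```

Input: (5, 32, 144, 144) -> Output: (5, 144, 144, 144)

Answer: (5, 144, 144, 144)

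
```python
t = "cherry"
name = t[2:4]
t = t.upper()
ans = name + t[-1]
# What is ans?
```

Trace:
`t = "cherry"` → t = 'cherry'
`name = t[2:4]` → name = 'er'
`t = t.upper()` → t = 'CHERRY'
`ans = name + t[-1]` → ans = 'erY'
So ans = 'erY'

Answer: 'erY'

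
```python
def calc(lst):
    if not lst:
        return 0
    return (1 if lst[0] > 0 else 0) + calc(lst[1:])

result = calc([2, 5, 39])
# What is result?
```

Count of positive elements in [2, 5, 39] = 3

Answer: 3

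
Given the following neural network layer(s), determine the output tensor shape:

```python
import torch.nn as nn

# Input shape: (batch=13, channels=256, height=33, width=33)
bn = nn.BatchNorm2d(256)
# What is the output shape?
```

Input: (13, 256, 33, 33) -> Output: (13, 256, 33, 33)

Answer: (13, 256, 33, 33)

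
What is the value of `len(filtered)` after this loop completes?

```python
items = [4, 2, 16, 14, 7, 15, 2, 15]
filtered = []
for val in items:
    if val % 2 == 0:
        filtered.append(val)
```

Count even numbers in [4, 2, 16, 14, 7, 15, 2, 15]
`filtered` takes the values: [] → [4] → [4, 2] → [4, 2, 16] → [4, 2, 16, 14] → [4, 2, 16, 14, 2]
So `len(filtered)` = 5

Answer: 5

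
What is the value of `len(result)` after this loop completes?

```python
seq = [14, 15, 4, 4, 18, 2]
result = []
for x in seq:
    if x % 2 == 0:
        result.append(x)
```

Count even numbers in [14, 15, 4, 4, 18, 2]
`result` takes the values: [] → [14] → [14, 4] → [14, 4, 4] → [14, 4, 4, 18] → [14, 4, 4, 18, 2]
So `len(result)` = 5

Answer: 5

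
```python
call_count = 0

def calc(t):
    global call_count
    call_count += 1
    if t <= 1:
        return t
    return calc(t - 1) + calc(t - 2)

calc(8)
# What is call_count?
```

Calls(t) = 1 + Calls(t-1) + Calls(t-2); Calls(0)=Calls(1)=1. For t=8 this gives 67.

Answer: 67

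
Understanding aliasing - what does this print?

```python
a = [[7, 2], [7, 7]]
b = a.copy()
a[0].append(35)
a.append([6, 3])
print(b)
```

Key concept: shallow copy with nested lists.
Step by step:
`a = [[7, 2], [7, 7]]` → a = [[7, 2], [7, 7]]
`b = a.copy()` → b = [[7, 2], [7, 7]]
`a[0].append(35)` → a = [[7, 2, 35], [7, 7]]; b = [[7, 2, 35], [7, 7]]
`a.append([6, 3])` → a = [[7, 2, 35], [7, 7], [6, 3]]
`print(b)` → prints [[7, 2, 35], [7, 7]]

Answer: [[7, 2, 35], [7, 7]]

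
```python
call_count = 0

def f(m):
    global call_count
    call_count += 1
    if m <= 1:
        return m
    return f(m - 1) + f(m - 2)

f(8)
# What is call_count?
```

Calls(m) = 1 + Calls(m-1) + Calls(m-2); Calls(0)=Calls(1)=1. For m=8 this gives 67.

Answer: 67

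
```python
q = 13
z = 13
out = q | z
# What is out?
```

Trace:
`q = 13` → q = 13
`z = 13` → z = 13
`out = q | z` → out = 13
So out = 13

Answer: 13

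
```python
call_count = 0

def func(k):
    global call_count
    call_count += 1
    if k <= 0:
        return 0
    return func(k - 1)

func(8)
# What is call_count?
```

Linear recursion stepping by 1: 9 calls from k=8 down to ≤0.

Answer: 9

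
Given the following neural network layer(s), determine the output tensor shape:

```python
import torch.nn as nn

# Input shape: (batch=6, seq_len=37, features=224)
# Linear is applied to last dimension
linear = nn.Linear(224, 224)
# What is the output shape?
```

Input: (6, 37, 224) -> Output: (6, 37, 224)

Answer: (6, 37, 224)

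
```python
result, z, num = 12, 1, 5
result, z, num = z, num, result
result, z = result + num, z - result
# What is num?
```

Trace:
`result, z, num = 12, 1, 5` → result = 12; z = 1; num = 5
`result, z, num = z, num, result` → result = 1; z = 5; num = 12
`result, z = result + num, z - result` → result = 13; z = 4
So num = 12

Answer: 12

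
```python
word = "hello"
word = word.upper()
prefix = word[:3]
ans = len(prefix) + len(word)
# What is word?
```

Trace:
`word = "hello"` → word = 'hello'
`word = word.upper()` → word = 'HELLO'
`prefix = word[:3]` → prefix = 'HEL'
`ans = len(prefix) + len(word)` → ans = 8
So word = 'HELLO'

Answer: 'HELLO'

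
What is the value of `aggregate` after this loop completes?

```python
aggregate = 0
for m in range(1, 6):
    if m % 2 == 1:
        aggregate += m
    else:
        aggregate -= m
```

Add odd, subtract even
`aggregate` takes the values: 0 → 1 → -1 → 2 → -2 → 3

Answer: 3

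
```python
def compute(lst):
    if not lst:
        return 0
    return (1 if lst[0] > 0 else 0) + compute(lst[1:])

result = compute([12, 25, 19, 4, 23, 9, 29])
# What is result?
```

Count of positive elements in [12, 25, 19, 4, 23, 9, 29] = 7

Answer: 7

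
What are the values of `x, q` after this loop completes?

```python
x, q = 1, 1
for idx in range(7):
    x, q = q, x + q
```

Fibonacci: after 7 iterations
`x, q` takes the values: (1, 1) → (1, 2) → (2, 3) → (3, 5) → (5, 8) → (8, 13) → (13, 21) → (21, 34)

Answer: 21, 34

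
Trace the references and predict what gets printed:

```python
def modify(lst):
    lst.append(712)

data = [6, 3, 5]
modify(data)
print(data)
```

Key concept: function modifies passed list.
Step by step:
`data = [6, 3, 5]` → data = [6, 3, 5]
`modify(data)` → data = [6, 3, 5, 712]
`print(data)` → prints [6, 3, 5, 712]

Answer: [6, 3, 5, 712]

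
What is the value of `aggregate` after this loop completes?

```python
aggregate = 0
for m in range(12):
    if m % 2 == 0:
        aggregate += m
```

Sum of even numbers 0 to 11
`aggregate` takes the values: 0 → 2 → 6 → 12 → 20 → 30

Answer: 30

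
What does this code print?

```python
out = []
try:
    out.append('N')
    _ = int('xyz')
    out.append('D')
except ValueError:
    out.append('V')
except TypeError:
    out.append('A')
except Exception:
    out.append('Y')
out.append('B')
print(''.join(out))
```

Execution trace: 'N' (try body) → 'V' (except ValueError) → 'B' (after the try/except). Output: NVB

Answer: NVB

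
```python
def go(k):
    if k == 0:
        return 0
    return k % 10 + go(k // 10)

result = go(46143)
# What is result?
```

Sum of digits of 46143: 3 + 4 + 1 + 6 + 4 = 18

Answer: 18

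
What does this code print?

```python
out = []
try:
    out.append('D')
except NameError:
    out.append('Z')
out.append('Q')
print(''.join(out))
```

Execution trace: 'D' (try body, no exception) → 'Q' (after the try/except). Output: DQ

Answer: DQ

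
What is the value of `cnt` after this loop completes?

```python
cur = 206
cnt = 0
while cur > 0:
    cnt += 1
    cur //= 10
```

Count digits by repeated division by 10
`cnt` takes the values: 0 → 1 → 2 → 3

Answer: 3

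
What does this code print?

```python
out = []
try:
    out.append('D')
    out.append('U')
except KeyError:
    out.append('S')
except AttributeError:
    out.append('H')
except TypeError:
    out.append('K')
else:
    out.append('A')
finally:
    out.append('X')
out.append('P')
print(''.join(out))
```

Execution trace: 'D' (try body) → 'U' (try body, no exception) → 'A' (else) → 'X' (finally) → 'P' (after the try/except). Output: DUAXP

Answer: DUAXP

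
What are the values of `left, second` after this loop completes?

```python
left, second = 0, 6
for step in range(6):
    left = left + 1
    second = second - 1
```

left goes 0→6, second goes 6→0
`left, second` takes the values: (0, 6) → (1, 6) → (1, 5) → (2, 5) → (2, 4) → (3, 4) → (3, 3) → (4, 3) → (4, 2) → (5, 2) → (5, 1) → (6, 1) → (6, 0)

Answer: 6, 0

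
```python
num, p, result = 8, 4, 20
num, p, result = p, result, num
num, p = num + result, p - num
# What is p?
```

Trace:
`num, p, result = 8, 4, 20` → num = 8; p = 4; result = 20
`num, p, result = p, result, num` → num = 4; p = 20; result = 8
`num, p = num + result, p - num` → num = 12; p = 16
So p = 16

Answer: 16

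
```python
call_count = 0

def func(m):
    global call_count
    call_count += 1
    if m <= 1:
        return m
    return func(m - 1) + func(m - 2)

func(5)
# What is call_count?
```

Calls(m) = 1 + Calls(m-1) + Calls(m-2); Calls(0)=Calls(1)=1. For m=5 this gives 15.

Answer: 15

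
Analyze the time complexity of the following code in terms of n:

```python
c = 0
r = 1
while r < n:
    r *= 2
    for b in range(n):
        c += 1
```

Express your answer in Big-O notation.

Each loop level contributes: log n × n. Multiplying the contributions gives O(n log n).

Answer: O(n log n)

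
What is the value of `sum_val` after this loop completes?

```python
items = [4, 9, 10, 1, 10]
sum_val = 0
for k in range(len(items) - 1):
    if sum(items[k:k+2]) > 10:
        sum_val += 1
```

Count windows with sum > 10
`sum_val` takes the values: 0 → 1 → 2 → 3 → 4

Answer: 4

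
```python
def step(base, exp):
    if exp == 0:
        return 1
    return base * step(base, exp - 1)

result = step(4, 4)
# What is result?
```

step(4, 4) = 4 * 4 * 4 * 4 = 256

Answer: 256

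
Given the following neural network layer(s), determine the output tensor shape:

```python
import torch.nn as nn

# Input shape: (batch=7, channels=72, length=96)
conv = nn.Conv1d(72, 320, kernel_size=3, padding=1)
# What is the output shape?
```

Input: (7, 72, 96) -> Output: (7, 320, 96)

Answer: (7, 320, 96)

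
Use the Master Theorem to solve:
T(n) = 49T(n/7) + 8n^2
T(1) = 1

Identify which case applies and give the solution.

a=49, b=7, f(n)=8n^2. log_7(49) = 2. Since c=2 = 2, Case 2 applies: T(n) = Θ(n^log_b(a) · log n) = O(n^2 log n).

Answer: O(n^2 log n) - Case 2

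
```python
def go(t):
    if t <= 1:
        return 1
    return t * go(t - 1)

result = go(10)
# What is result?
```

go(10) = 10 * 9 * 8 * 7 * 6 * 5 * 4 * 3 * 2 * 1 = 3628800

Answer: 3628800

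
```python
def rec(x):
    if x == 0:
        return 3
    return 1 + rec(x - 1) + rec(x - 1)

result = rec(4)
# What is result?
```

rec(x) = 1 + 2·rec(x-1), rec(0)=3. Closed form: (3+1)·2^4 - 1 = 63.

Answer: 63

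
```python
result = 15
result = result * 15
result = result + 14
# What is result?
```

Trace:
`result = 15` → result = 15
`result = result * 15` → result = 225
`result = result + 14` → result = 239
So result = 239

Answer: 239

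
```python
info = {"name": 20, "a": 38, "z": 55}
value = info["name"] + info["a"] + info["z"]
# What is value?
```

Trace:
`info = {"name": 20, "a": 38, "z": 55}` → info = {'name': 20, 'a': 38, 'z': 55}
`value = info["name"] + info["a"] + info["z"]` → value = 113
So value = 113

Answer: 113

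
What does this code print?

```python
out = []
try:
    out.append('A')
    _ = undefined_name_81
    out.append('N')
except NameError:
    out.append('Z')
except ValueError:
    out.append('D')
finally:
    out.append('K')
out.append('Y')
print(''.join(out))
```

Execution trace: 'A' (try body) → 'Z' (except NameError) → 'K' (finally) → 'Y' (after the try/except). Output: AZKY

Answer: AZKY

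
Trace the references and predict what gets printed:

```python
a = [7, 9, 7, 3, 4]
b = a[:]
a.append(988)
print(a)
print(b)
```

Key concept: slice [:] creates copy.
Step by step:
`a = [7, 9, 7, 3, 4]` → a = [7, 9, 7, 3, 4]
`b = a[:]` → b = [7, 9, 7, 3, 4]
`a.append(988)` → a = [7, 9, 7, 3, 4, 988]
`print(a)` → prints [7, 9, 7, 3, 4, 988]
`print(b)` → prints [7, 9, 7, 3, 4]

Answer:
[7, 9, 7, 3, 4, 988]
[7, 9, 7, 3, 4]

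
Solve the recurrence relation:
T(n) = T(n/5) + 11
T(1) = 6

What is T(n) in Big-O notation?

Each step divides n by 5 and adds 11. After log_5(n) steps we reach T(1)=6. So T(n) = 11·log_5(n) + 6 = O(log n).

Answer: O(log n)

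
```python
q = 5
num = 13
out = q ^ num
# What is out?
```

Trace:
`q = 5` → q = 5
`num = 13` → num = 13
`out = q ^ num` → out = 8
So out = 8

Answer: 8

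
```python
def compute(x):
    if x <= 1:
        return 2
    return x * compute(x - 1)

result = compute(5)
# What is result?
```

compute(5) = 5 * 4 * 3 * 2 * 2 = 240

Answer: 240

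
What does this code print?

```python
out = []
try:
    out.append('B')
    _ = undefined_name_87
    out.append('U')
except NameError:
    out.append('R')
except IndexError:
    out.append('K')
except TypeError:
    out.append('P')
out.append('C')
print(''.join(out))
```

Execution trace: 'B' (try body) → 'R' (except NameError) → 'C' (after the try/except). Output: BRC

Answer: BRC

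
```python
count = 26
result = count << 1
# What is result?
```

Trace:
`count = 26` → count = 26
`result = count << 1` → result = 52
So result = 52

Answer: 52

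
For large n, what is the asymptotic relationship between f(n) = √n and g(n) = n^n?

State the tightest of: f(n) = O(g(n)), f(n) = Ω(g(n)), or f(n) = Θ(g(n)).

√n vs n^n: f(n) = O(g(n)) but not Ω(g(n)) — n^n grows strictly faster than √n.

Answer: f(n) = O(g(n)) but not Ω(g(n)) — n^n grows strictly faster than √n.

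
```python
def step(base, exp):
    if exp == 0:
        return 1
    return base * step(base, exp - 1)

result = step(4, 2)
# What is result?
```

step(4, 2) = 4 * 4 = 16

Answer: 16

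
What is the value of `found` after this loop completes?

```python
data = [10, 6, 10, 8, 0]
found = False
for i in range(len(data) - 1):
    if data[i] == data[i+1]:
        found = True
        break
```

Check consecutive duplicates in [10, 6, 10, 8, 0]
`found` takes the values: False

Answer: False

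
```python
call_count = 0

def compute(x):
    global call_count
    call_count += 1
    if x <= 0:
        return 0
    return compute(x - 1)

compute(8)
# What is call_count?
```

Linear recursion stepping by 1: 9 calls from x=8 down to ≤0.

Answer: 9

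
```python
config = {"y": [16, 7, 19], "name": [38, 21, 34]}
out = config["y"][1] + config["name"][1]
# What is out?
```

Trace:
`config = {"y": [16, 7, 19], "name": [38, 21, 34]}` → config = {'y': [16, 7, 19], 'name': [38, 21, 34]}
`out = config["y"][1] + config["name"][1]` → out = 28
So out = 28

Answer: 28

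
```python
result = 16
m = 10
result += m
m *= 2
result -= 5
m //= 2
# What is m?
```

Trace:
`result = 16` → result = 16
`m = 10` → m = 10
`result += m` → result = 26
`m *= 2` → m = 20
`result -= 5` → result = 21
`m //= 2` → m = 10
So m = 10

Answer: 10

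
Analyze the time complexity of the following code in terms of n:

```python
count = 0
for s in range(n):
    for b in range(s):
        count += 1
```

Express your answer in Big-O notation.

Each loop level contributes: n × n. Multiplying the contributions gives O(n^2).

Answer: O(n^2)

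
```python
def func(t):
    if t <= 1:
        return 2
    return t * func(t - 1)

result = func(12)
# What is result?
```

func(12) = 12 * 11 * 10 * 9 * 8 * 7 * 6 * 5 * 4 * 3 * 2 * 2 = 958003200

Answer: 958003200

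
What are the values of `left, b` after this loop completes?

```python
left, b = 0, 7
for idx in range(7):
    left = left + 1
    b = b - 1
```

left goes 0→7, b goes 7→0
`left, b` takes the values: (0, 7) → (1, 7) → (1, 6) → (2, 6) → (2, 5) → (3, 5) → (3, 4) → (4, 4) → (4, 3) → (5, 3) → (5, 2) → (6, 2) → (6, 1) → (7, 1) → (7, 0)

Answer: 7, 0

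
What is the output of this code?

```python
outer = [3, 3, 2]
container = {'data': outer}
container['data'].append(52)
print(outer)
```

Key concept: dict holds reference to list.
Step by step:
`outer = [3, 3, 2]` → outer = [3, 3, 2]
`container = {'data': outer}` → container = {'data': [3, 3, 2]}
`container['data'].append(52)` → outer = [3, 3, 2, 52]; container = {'data': [3, 3, 2, 52]}
`print(outer)` → prints [3, 3, 2, 52]

Answer: [3, 3, 2, 52]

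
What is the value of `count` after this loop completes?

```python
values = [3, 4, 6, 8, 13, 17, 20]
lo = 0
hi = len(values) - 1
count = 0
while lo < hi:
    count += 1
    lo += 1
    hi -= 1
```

Iterations until pointers meet (list length 7)
`count` takes the values: 0 → 1 → 2 → 3

Answer: 3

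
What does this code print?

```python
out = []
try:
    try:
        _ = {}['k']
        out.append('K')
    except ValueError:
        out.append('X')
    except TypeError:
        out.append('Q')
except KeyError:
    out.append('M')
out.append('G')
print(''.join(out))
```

Execution trace: 'M' (outer except KeyError) → 'G' (after the try/except). Output: MG

Answer: MG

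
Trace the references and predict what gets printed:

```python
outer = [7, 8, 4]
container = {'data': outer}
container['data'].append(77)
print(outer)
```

Key concept: dict holds reference to list.
Step by step:
`outer = [7, 8, 4]` → outer = [7, 8, 4]
`container = {'data': outer}` → container = {'data': [7, 8, 4]}
`container['data'].append(77)` → outer = [7, 8, 4, 77]; container = {'data': [7, 8, 4, 77]}
`print(outer)` → prints [7, 8, 4, 77]

Answer: [7, 8, 4, 77]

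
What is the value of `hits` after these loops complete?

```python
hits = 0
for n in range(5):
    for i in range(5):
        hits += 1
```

5 * 5 = 25
`hits` takes the values: 0 → 1 → 2 → 3 → 4 → 5 → 6 → 7 → 8 → 9 → 10 → 11 → 12 → 13 → 14 → 15 → 16 → 17 → 18 → 19 → 20 → 21 → 22 → 23 → 24 → 25

Answer: 25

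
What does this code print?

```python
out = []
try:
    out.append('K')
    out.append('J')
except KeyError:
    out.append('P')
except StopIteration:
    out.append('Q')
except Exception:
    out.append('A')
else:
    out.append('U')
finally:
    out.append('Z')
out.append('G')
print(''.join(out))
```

Execution trace: 'K' (try body) → 'J' (try body, no exception) → 'U' (else) → 'Z' (finally) → 'G' (after the try/except). Output: KJUZG

Answer: KJUZG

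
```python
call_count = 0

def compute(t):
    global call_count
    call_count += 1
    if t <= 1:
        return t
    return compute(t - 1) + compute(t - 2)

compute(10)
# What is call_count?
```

Calls(t) = 1 + Calls(t-1) + Calls(t-2); Calls(0)=Calls(1)=1. For t=10 this gives 177.

Answer: 177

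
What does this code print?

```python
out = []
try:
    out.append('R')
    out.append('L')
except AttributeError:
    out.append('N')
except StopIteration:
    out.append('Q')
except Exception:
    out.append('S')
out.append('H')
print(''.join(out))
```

Execution trace: 'R' (try body) → 'L' (try body, no exception) → 'H' (after the try/except). Output: RLH

Answer: RLH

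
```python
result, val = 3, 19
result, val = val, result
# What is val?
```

Trace:
`result, val = 3, 19` → result = 3; val = 19
`result, val = val, result` → result = 19; val = 3
So val = 3

Answer: 3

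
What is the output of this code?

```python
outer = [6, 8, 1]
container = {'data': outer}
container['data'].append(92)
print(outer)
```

Key concept: dict holds reference to list.
Step by step:
`outer = [6, 8, 1]` → outer = [6, 8, 1]
`container = {'data': outer}` → container = {'data': [6, 8, 1]}
`container['data'].append(92)` → outer = [6, 8, 1, 92]; container = {'data': [6, 8, 1, 92]}
`print(outer)` → prints [6, 8, 1, 92]

Answer: [6, 8, 1, 92]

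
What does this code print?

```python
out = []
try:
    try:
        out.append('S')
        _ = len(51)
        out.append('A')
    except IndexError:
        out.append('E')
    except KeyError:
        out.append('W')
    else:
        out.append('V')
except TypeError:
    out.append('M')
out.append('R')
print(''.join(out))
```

Execution trace: 'S' (try body) → 'M' (outer except TypeError) → 'R' (after the try/except). Output: SMR

Answer: SMR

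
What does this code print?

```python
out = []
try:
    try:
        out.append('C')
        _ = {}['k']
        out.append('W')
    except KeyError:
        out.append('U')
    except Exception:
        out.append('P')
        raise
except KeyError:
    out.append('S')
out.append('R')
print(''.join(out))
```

Execution trace: 'C' (inner try body) → 'U' (inner except KeyError) → 'R' (after the try/except). Output: CUR

Answer: CUR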